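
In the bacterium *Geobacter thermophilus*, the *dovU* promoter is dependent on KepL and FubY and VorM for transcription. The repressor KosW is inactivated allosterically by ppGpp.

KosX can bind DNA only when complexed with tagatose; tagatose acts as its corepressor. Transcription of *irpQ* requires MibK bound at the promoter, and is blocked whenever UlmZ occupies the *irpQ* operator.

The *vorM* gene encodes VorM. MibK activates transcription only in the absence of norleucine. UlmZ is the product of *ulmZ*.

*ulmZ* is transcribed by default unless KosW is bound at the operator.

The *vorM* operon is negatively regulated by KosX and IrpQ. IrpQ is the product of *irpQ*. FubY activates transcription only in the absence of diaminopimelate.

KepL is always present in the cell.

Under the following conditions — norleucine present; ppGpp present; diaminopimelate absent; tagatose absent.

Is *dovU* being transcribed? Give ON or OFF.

KepL is produced constitutively and is active.
Diaminopimelate is absent, so FubY is active.
Tagatose is absent, so KosX is inactive.
ppGpp is present, so KosW is inactive.
With no repressor bound, *ulmZ* is transcribed.
So UlmZ is produced and active.
Norleucine is present, so MibK is inactive.
With repressor UlmZ bound, *irpQ* is not transcribed.
So IrpQ is not produced.
With no repressor bound, *vorM* is transcribed.
So VorM is produced and active.
No repressor is bound and KepL and FubY and VorM are active, so *dovU* is transcribed.

ON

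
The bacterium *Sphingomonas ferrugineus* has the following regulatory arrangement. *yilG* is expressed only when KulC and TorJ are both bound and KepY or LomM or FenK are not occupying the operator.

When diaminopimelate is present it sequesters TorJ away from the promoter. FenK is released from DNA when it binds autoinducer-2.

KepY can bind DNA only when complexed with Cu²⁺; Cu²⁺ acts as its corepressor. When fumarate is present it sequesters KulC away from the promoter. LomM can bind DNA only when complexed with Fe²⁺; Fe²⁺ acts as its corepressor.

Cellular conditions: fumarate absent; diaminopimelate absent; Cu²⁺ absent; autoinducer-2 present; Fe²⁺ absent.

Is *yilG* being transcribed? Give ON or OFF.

Cu²⁺ is absent, so KepY is inactive.
Fe²⁺ is absent, so LomM is inactive.
Fumarate is absent, so KulC is active.
Diaminopimelate is absent, so TorJ is active.
Autoinducer-2 is present, so FenK is inactive.
No repressor is bound and KulC and TorJ are active, so *yilG* is transcribed.

ON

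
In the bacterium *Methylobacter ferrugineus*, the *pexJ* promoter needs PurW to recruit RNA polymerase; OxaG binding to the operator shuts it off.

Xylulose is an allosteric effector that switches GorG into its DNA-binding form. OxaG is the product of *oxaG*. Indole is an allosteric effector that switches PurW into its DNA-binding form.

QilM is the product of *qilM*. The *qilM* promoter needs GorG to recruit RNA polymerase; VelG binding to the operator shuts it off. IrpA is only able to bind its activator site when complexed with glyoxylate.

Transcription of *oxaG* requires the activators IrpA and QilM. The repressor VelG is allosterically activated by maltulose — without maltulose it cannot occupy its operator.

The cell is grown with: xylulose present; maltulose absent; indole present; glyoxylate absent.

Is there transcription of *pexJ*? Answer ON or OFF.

ON

Glyoxylate is absent, so IrpA is inactive.
Xylulose is present, so GorG is active.
Maltulose is absent, so VelG is inactive.
No repressor is bound and GorG is active, so *qilM* is transcribed.
So QilM is produced and active.
Required activator IrpA is absent, so *oxaG* is not transcribed.
So OxaG is not produced.
Indole is present, so PurW is active.
No repressor is bound and PurW is active, so *pexJ* is transcribed.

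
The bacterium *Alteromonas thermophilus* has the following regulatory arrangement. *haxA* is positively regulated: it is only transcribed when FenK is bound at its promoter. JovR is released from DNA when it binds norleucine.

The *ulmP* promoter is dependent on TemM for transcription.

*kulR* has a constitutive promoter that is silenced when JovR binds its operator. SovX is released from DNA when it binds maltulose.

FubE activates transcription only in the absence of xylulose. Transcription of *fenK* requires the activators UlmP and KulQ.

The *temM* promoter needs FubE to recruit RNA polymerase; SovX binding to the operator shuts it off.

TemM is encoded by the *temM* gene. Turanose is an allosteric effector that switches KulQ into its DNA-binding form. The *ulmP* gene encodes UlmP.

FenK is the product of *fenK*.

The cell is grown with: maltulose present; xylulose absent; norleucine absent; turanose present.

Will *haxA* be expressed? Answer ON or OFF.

ON

Xylulose is absent, so FubE is active.
Maltulose is present, so SovX is inactive.
No repressor is bound and FubE is active, so *temM* is transcribed.
So TemM is produced and active.
No repressor is bound and TemM is active, so *ulmP* is transcribed.
So UlmP is produced and active.
Turanose is present, so KulQ is active.
No repressor is bound and UlmP and KulQ are active, so *fenK* is transcribed.
So FenK is produced and active.
No repressor is bound and FenK is active, so *haxA* is transcribed.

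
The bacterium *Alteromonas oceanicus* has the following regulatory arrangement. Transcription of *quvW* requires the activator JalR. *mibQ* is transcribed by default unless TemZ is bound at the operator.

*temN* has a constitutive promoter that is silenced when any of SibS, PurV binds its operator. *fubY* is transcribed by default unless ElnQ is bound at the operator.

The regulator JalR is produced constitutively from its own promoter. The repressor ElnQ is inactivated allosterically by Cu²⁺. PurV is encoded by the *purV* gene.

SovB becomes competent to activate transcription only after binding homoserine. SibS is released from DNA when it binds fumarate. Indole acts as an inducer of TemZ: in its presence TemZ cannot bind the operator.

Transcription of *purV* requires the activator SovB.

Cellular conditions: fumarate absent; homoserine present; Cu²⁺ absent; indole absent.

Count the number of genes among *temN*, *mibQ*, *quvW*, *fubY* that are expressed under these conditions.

1

Fumarate is absent, so SibS is active.
Homoserine is present, so SovB is active.
No repressor is bound and SovB is active, so *purV* is transcribed.
So PurV is produced and active.
With repressor SibS bound, *temN* is not transcribed.
→ *temN* is OFF.
Indole is absent, so TemZ is active.
With repressor TemZ bound, *mibQ* is not transcribed.
→ *mibQ* is OFF.
JalR is produced constitutively and is active.
No repressor is bound and JalR is active, so *quvW* is transcribed.
→ *quvW* is ON.
Cu²⁺ is absent, so ElnQ is active.
With repressor ElnQ bound, *fubY* is not transcribed.
→ *fubY* is OFF.
1 of the 4 genes is transcribed.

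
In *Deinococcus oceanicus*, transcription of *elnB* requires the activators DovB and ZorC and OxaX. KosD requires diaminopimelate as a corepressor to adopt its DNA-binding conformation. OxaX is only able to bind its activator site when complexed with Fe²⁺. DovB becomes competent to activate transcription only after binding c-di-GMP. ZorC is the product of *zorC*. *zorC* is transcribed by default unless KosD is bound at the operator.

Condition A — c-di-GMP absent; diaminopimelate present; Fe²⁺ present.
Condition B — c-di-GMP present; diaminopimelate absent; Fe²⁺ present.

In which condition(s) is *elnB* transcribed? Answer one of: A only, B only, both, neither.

B only

Condition A:
c-di-GMP is absent, so DovB is inactive.
Diaminopimelate is present, so KosD is active.
With repressor KosD bound, *zorC* is not transcribed.
So ZorC is not produced.
Fe²⁺ is present, so OxaX is active.
Required activator DovB is absent, so *elnB* is not transcribed.
→ *elnB* is OFF in A.
Condition B:
c-di-GMP is present, so DovB is active.
Diaminopimelate is absent, so KosD is inactive.
With no repressor bound, *zorC* is transcribed.
So ZorC is produced and active.
Fe²⁺ is present, so OxaX is active.
No repressor is bound and DovB and ZorC and OxaX are active, so *elnB* is transcribed.
→ *elnB* is ON in B.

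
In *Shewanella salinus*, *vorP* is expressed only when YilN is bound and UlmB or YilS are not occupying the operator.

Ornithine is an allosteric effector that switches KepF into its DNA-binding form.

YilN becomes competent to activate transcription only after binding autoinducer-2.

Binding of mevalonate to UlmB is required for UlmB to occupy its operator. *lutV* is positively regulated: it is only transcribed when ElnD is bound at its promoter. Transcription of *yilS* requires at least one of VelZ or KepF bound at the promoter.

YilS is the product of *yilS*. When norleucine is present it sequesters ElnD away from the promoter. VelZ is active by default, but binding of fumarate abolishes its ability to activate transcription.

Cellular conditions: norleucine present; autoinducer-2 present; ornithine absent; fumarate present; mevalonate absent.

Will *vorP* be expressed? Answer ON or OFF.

Mevalonate is absent, so UlmB is inactive.
Autoinducer-2 is present, so YilN is active.
Fumarate is present, so VelZ is inactive.
Ornithine is absent, so KepF is inactive.
No activator is available at the *yilS* promoter, so *yilS* is not transcribed.
So YilS is not produced.
No repressor is bound and YilN is active, so *vorP* is transcribed.

ON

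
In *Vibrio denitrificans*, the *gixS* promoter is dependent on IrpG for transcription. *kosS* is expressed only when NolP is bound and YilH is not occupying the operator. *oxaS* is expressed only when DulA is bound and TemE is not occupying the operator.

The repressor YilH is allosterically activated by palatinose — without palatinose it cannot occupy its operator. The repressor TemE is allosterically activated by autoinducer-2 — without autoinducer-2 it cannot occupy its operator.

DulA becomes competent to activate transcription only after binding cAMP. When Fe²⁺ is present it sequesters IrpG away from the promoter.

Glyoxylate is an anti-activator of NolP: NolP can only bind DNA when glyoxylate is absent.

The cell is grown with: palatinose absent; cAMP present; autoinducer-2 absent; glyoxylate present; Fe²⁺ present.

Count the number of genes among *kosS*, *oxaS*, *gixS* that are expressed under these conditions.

1

Palatinose is absent, so YilH is inactive.
Glyoxylate is present, so NolP is inactive.
Required activator NolP is absent, so *kosS* is not transcribed.
→ *kosS* is OFF.
cAMP is present, so DulA is active.
Autoinducer-2 is absent, so TemE is inactive.
No repressor is bound and DulA is active, so *oxaS* is transcribed.
→ *oxaS* is ON.
Fe²⁺ is present, so IrpG is inactive.
Required activator IrpG is absent, so *gixS* is not transcribed.
→ *gixS* is OFF.
1 of the 3 genes is transcribed.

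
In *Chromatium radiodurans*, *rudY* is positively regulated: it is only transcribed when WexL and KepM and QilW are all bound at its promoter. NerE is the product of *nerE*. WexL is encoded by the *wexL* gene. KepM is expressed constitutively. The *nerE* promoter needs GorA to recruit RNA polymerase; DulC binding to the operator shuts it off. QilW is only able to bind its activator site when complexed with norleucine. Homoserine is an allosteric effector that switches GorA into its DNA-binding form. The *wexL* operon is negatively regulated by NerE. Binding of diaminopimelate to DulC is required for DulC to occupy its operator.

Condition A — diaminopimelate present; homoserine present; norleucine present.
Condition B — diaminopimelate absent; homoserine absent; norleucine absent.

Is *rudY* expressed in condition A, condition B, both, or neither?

A only

Condition A:
Diaminopimelate is present, so DulC is active.
Homoserine is present, so GorA is active.
With repressor DulC bound, *nerE* is not transcribed.
So NerE is not produced.
With no repressor bound, *wexL* is transcribed.
So WexL is produced and active.
KepM is produced constitutively and is active.
Norleucine is present, so QilW is active.
No repressor is bound and WexL and KepM and QilW are active, so *rudY* is transcribed.
→ *rudY* is ON in A.
Condition B:
Diaminopimelate is absent, so DulC is inactive.
Homoserine is absent, so GorA is inactive.
Required activator GorA is absent, so *nerE* is not transcribed.
So NerE is not produced.
With no repressor bound, *wexL* is transcribed.
So WexL is produced and active.
KepM is produced constitutively and is active.
Norleucine is absent, so QilW is inactive.
Required activator QilW is absent, so *rudY* is not transcribed.
→ *rudY* is OFF in B.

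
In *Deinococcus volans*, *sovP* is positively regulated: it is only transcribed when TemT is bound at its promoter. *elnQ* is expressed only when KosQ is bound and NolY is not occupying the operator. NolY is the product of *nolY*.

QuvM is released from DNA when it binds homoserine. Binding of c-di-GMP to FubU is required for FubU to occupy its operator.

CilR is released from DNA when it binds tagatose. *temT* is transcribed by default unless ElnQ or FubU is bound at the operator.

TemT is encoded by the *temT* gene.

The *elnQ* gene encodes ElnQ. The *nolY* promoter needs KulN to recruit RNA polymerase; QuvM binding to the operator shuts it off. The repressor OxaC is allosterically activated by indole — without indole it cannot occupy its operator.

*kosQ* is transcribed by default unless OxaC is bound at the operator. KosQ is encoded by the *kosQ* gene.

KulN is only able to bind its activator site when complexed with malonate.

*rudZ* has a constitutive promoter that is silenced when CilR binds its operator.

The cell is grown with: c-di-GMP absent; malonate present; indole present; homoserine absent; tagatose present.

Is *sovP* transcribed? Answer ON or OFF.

ON

Indole is present, so OxaC is active.
With repressor OxaC bound, *kosQ* is not transcribed.
So KosQ is not produced.
Homoserine is absent, so QuvM is active.
Malonate is present, so KulN is active.
With repressor QuvM bound, *nolY* is not transcribed.
So NolY is not produced.
Required activator KosQ is absent, so *elnQ* is not transcribed.
So ElnQ is not produced.
c-di-GMP is absent, so FubU is inactive.
With no repressor bound, *temT* is transcribed.
So TemT is produced and active.
No repressor is bound and TemT is active, so *sovP* is transcribed.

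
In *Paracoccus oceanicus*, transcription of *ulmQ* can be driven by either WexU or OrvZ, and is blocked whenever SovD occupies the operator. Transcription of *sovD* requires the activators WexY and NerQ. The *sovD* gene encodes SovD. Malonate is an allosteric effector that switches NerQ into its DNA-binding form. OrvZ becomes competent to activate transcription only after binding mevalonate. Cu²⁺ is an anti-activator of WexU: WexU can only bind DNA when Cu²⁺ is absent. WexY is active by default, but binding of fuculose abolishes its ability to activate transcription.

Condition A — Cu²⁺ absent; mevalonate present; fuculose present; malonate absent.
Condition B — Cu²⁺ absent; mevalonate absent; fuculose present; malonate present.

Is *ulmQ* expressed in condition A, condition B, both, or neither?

both

Condition A:
Cu²⁺ is absent, so WexU is active.
Mevalonate is present, so OrvZ is active.
Fuculose is present, so WexY is inactive.
Malonate is absent, so NerQ is inactive.
Required activator WexY is absent, so *sovD* is not transcribed.
So SovD is not produced.
Activator WexU is present, so *ulmQ* is transcribed.
→ *ulmQ* is ON in A.
Condition B:
Cu²⁺ is absent, so WexU is active.
Mevalonate is absent, so OrvZ is inactive.
Fuculose is present, so WexY is inactive.
Malonate is present, so NerQ is active.
Required activator WexY is absent, so *sovD* is not transcribed.
So SovD is not produced.
Activator WexU is present, so *ulmQ* is transcribed.
→ *ulmQ* is ON in B.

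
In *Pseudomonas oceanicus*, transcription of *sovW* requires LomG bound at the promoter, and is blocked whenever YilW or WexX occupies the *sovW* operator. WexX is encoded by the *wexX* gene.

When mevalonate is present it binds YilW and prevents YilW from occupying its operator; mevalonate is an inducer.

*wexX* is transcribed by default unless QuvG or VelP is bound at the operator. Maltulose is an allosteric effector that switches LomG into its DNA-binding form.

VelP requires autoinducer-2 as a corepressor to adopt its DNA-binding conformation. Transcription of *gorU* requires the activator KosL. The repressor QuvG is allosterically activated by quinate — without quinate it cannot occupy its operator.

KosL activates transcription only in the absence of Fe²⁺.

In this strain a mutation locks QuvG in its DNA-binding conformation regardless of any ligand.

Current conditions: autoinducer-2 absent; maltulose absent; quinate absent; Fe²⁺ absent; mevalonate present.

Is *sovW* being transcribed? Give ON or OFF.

Mevalonate is present, so YilW is inactive.
QuvG is constitutively active in this strain.
Autoinducer-2 is absent, so VelP is inactive.
With repressor QuvG bound, *wexX* is not transcribed.
So WexX is not produced.
Maltulose is absent, so LomG is inactive.
Required activator LomG is absent, so *sovW* is not transcribed.

OFF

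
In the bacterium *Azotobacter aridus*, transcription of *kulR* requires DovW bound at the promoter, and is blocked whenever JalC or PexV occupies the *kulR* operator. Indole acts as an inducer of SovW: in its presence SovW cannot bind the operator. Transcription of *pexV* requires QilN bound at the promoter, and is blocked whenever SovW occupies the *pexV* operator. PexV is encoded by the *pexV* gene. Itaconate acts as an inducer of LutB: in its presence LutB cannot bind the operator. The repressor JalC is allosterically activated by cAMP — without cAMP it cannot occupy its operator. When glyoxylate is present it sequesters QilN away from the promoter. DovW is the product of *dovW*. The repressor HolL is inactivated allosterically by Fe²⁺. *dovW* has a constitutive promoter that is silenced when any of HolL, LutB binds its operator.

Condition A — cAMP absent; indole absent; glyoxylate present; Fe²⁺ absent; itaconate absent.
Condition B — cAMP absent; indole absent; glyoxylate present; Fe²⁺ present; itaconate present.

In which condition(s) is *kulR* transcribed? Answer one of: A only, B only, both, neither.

Condition A:
cAMP is absent, so JalC is inactive.
Indole is absent, so SovW is active.
Glyoxylate is present, so QilN is inactive.
With repressor SovW bound, *pexV* is not transcribed.
So PexV is not produced.
Fe²⁺ is absent, so HolL is active.
Itaconate is absent, so LutB is active.
With repressor HolL bound, *dovW* is not transcribed.
So DovW is not produced.
Required activator DovW is absent, so *kulR* is not transcribed.
→ *kulR* is OFF in A.
Condition B:
cAMP is absent, so JalC is inactive.
Indole is absent, so SovW is active.
Glyoxylate is present, so QilN is inactive.
With repressor SovW bound, *pexV* is not transcribed.
So PexV is not produced.
Fe²⁺ is present, so HolL is inactive.
Itaconate is present, so LutB is inactive.
With no repressor bound, *dovW* is transcribed.
So DovW is produced and active.
No repressor is bound and DovW is active, so *kulR* is transcribed.
→ *kulR* is ON in B.

B only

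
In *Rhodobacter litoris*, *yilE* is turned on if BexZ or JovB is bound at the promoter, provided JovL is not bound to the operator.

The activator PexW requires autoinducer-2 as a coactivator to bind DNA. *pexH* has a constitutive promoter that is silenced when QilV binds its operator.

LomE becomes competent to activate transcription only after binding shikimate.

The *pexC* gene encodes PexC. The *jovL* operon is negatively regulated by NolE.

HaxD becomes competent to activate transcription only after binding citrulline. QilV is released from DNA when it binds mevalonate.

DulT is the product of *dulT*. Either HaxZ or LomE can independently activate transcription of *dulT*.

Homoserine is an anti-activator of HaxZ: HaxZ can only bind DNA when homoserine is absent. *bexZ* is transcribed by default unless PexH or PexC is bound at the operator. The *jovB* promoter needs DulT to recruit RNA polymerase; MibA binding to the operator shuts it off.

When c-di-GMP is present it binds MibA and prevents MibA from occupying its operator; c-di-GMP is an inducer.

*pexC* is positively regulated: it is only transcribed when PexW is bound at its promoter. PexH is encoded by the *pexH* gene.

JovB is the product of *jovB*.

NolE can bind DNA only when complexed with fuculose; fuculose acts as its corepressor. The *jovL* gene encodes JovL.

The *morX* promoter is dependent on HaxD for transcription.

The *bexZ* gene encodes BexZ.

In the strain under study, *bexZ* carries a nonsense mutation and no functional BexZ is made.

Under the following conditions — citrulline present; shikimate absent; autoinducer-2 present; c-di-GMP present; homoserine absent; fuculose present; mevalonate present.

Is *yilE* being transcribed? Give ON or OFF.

BexZ is non-functional in this strain, so it has no effect.
c-di-GMP is present, so MibA is inactive.
Homoserine is absent, so HaxZ is active.
Shikimate is absent, so LomE is inactive.
Activator HaxZ is present, so *dulT* is transcribed.
So DulT is produced and active.
No repressor is bound and DulT is active, so *jovB* is transcribed.
So JovB is produced and active.
Fuculose is present, so NolE is active.
With repressor NolE bound, *jovL* is not transcribed.
So JovL is not produced.
Activator JovB is present, so *yilE* is transcribed.

ON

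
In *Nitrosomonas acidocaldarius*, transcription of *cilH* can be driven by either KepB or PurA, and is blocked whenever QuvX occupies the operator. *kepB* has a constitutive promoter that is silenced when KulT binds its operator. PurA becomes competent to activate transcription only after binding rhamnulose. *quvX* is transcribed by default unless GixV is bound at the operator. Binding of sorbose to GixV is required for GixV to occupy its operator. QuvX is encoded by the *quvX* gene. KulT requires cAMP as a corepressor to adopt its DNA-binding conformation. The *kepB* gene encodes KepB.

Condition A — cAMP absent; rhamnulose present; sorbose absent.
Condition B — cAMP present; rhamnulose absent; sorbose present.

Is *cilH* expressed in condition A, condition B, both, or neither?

Condition A:
cAMP is absent, so KulT is inactive.
With no repressor bound, *kepB* is transcribed.
So KepB is produced and active.
Rhamnulose is present, so PurA is active.
Sorbose is absent, so GixV is inactive.
With no repressor bound, *quvX* is transcribed.
So QuvX is produced and active.
With repressor QuvX bound, *cilH* is not transcribed.
→ *cilH* is OFF in A.
Condition B:
cAMP is present, so KulT is active.
With repressor KulT bound, *kepB* is not transcribed.
So KepB is not produced.
Rhamnulose is absent, so PurA is inactive.
Sorbose is present, so GixV is active.
With repressor GixV bound, *quvX* is not transcribed.
So QuvX is not produced.
No activator is available at the *cilH* promoter, so *cilH* is not transcribed.
→ *cilH* is OFF in B.

neither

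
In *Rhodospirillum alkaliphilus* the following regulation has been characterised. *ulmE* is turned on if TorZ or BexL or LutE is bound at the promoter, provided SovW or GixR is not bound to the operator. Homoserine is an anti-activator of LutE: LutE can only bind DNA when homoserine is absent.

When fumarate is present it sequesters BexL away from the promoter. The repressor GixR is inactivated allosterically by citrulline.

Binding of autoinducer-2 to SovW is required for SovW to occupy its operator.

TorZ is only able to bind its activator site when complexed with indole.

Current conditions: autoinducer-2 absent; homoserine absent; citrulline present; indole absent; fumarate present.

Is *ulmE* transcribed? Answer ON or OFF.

Indole is absent, so TorZ is inactive.
Autoinducer-2 is absent, so SovW is inactive.
Citrulline is present, so GixR is inactive.
Fumarate is present, so BexL is inactive.
Homoserine is absent, so LutE is active.
Activator LutE is present, so *ulmE* is transcribed.

ON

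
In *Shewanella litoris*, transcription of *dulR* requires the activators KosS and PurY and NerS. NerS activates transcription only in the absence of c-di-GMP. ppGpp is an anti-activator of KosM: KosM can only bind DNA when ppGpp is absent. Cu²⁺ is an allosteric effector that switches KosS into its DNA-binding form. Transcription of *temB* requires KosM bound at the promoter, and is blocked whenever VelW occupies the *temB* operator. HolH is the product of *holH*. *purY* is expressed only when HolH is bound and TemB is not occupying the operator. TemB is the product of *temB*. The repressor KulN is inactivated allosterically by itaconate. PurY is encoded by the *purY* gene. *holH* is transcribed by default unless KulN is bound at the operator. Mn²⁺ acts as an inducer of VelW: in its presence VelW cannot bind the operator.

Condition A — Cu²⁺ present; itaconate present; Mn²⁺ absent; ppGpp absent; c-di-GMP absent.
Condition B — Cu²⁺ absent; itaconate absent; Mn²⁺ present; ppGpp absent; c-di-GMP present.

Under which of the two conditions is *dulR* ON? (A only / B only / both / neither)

A only

Condition A:
Cu²⁺ is present, so KosS is active.
Itaconate is present, so KulN is inactive.
With no repressor bound, *holH* is transcribed.
So HolH is produced and active.
Mn²⁺ is absent, so VelW is active.
ppGpp is absent, so KosM is active.
With repressor VelW bound, *temB* is not transcribed.
So TemB is not produced.
No repressor is bound and HolH is active, so *purY* is transcribed.
So PurY is produced and active.
c-di-GMP is absent, so NerS is active.
No repressor is bound and KosS and PurY and NerS are active, so *dulR* is transcribed.
→ *dulR* is ON in A.
Condition B:
Cu²⁺ is absent, so KosS is inactive.
Itaconate is absent, so KulN is active.
With repressor KulN bound, *holH* is not transcribed.
So HolH is not produced.
Mn²⁺ is present, so VelW is inactive.
ppGpp is absent, so KosM is active.
No repressor is bound and KosM is active, so *temB* is transcribed.
So TemB is produced and active.
With repressor TemB bound, *purY* is not transcribed.
So PurY is not produced.
c-di-GMP is present, so NerS is inactive.
Required activator KosS is absent, so *dulR* is not transcribed.
→ *dulR* is OFF in B.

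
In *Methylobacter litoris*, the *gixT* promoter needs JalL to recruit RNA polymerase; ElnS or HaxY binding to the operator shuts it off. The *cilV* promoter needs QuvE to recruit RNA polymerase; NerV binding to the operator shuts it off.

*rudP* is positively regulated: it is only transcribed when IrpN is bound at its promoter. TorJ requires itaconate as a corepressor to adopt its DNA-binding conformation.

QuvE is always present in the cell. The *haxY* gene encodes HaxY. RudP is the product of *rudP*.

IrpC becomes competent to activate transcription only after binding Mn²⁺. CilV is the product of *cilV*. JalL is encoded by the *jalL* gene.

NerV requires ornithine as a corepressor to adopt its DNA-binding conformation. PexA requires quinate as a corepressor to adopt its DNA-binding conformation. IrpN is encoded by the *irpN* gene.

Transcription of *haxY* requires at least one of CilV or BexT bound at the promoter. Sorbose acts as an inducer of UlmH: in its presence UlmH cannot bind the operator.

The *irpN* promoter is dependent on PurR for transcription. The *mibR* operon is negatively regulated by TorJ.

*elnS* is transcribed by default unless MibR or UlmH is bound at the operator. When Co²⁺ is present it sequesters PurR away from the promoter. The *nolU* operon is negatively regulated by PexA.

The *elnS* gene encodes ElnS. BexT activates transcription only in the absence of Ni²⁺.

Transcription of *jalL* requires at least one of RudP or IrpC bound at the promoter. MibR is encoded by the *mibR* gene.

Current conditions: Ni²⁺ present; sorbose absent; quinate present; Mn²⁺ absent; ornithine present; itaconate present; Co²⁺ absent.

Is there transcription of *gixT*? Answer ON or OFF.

ON

Co²⁺ is absent, so PurR is active.
No repressor is bound and PurR is active, so *irpN* is transcribed.
So IrpN is produced and active.
No repressor is bound and IrpN is active, so *rudP* is transcribed.
So RudP is produced and active.
Mn²⁺ is absent, so IrpC is inactive.
Activator RudP is present, so *jalL* is transcribed.
So JalL is produced and active.
Itaconate is present, so TorJ is active.
With repressor TorJ bound, *mibR* is not transcribed.
So MibR is not produced.
Sorbose is absent, so UlmH is active.
With repressor UlmH bound, *elnS* is not transcribed.
So ElnS is not produced.
QuvE is produced constitutively and is active.
Ornithine is present, so NerV is active.
With repressor NerV bound, *cilV* is not transcribed.
So CilV is not produced.
Ni²⁺ is present, so BexT is inactive.
No activator is available at the *haxY* promoter, so *haxY* is not transcribed.
So HaxY is not produced.
No repressor is bound and JalL is active, so *gixT* is transcribed.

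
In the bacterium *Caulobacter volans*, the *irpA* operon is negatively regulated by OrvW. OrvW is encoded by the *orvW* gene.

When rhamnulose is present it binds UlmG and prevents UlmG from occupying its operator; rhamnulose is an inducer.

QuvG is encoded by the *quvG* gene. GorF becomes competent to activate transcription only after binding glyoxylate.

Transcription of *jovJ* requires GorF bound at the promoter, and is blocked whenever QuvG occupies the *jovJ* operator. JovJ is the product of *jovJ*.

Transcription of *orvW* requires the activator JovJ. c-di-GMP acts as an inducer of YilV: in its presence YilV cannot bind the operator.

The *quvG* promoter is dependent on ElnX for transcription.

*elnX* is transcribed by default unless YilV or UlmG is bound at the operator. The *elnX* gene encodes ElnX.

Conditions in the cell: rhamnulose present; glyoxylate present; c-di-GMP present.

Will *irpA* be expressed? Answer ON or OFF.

ON

c-di-GMP is present, so YilV is inactive.
Rhamnulose is present, so UlmG is inactive.
With no repressor bound, *elnX* is transcribed.
So ElnX is produced and active.
No repressor is bound and ElnX is active, so *quvG* is transcribed.
So QuvG is produced and active.
Glyoxylate is present, so GorF is active.
With repressor QuvG bound, *jovJ* is not transcribed.
So JovJ is not produced.
Required activator JovJ is absent, so *orvW* is not transcribed.
So OrvW is not produced.
With no repressor bound, *irpA* is transcribed.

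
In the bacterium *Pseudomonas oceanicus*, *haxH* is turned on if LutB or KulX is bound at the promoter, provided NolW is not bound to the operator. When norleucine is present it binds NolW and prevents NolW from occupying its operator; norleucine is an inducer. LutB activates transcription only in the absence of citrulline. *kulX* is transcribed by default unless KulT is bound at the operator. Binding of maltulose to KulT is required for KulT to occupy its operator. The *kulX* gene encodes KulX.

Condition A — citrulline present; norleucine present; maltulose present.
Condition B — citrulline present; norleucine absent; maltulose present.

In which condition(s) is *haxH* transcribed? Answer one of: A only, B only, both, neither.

neither

Condition A:
Citrulline is present, so LutB is inactive.
Norleucine is present, so NolW is inactive.
Maltulose is present, so KulT is active.
With repressor KulT bound, *kulX* is not transcribed.
So KulX is not produced.
No activator is available at the *haxH* promoter, so *haxH* is not transcribed.
→ *haxH* is OFF in A.
Condition B:
Citrulline is present, so LutB is inactive.
Norleucine is absent, so NolW is active.
Maltulose is present, so KulT is active.
With repressor KulT bound, *kulX* is not transcribed.
So KulX is not produced.
With repressor NolW bound, *haxH* is not transcribed.
→ *haxH* is OFF in B.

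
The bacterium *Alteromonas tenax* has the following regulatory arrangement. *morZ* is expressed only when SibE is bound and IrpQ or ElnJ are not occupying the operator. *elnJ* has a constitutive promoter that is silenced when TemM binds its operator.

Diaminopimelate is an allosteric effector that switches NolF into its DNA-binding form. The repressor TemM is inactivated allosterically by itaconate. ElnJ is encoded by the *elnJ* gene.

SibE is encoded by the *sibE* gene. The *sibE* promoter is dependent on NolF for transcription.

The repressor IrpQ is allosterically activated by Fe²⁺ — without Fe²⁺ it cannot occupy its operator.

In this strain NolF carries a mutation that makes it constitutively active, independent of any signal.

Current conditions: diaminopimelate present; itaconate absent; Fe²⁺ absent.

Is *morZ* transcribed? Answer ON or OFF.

Fe²⁺ is absent, so IrpQ is inactive.
Itaconate is absent, so TemM is active.
With repressor TemM bound, *elnJ* is not transcribed.
So ElnJ is not produced.
NolF is constitutively active in this strain.
No repressor is bound and NolF is active, so *sibE* is transcribed.
So SibE is produced and active.
No repressor is bound and SibE is active, so *morZ* is transcribed.

ON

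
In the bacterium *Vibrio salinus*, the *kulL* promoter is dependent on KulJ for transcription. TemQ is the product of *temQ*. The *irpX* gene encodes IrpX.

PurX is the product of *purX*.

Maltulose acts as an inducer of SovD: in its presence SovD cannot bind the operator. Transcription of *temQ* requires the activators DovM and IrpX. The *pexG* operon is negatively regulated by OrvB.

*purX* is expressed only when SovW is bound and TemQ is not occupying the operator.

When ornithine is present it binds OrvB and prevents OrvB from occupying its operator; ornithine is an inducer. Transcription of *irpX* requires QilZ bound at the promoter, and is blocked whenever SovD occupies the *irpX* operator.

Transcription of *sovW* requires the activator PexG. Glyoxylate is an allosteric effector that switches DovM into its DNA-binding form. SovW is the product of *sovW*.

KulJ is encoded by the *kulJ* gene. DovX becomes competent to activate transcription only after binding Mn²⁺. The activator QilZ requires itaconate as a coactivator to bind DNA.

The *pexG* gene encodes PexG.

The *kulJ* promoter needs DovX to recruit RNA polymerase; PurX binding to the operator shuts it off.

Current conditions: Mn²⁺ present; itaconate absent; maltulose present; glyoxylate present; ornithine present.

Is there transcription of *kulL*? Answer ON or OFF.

OFF

Ornithine is present, so OrvB is inactive.
With no repressor bound, *pexG* is transcribed.
So PexG is produced and active.
No repressor is bound and PexG is active, so *sovW* is transcribed.
So SovW is produced and active.
Glyoxylate is present, so DovM is active.
Maltulose is present, so SovD is inactive.
Itaconate is absent, so QilZ is inactive.
Required activator QilZ is absent, so *irpX* is not transcribed.
So IrpX is not produced.
Required activator IrpX is absent, so *temQ* is not transcribed.
So TemQ is not produced.
No repressor is bound and SovW is active, so *purX* is transcribed.
So PurX is produced and active.
Mn²⁺ is present, so DovX is active.
With repressor PurX bound, *kulJ* is not transcribed.
So KulJ is not produced.
Required activator KulJ is absent, so *kulL* is not transcribed.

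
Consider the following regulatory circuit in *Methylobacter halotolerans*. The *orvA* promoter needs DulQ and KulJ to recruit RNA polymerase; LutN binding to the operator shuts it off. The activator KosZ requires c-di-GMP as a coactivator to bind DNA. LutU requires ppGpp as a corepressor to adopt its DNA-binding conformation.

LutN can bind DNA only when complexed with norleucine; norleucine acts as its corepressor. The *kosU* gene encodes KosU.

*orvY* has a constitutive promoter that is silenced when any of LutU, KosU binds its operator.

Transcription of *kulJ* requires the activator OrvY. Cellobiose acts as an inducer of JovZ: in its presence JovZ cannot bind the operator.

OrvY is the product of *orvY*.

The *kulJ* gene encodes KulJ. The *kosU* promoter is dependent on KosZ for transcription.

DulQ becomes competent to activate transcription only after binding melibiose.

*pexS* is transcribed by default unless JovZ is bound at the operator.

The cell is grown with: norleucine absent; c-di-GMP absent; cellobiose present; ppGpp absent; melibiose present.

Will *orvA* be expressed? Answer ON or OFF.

ON

Norleucine is absent, so LutN is inactive.
Melibiose is present, so DulQ is active.
ppGpp is absent, so LutU is inactive.
c-di-GMP is absent, so KosZ is inactive.
Required activator KosZ is absent, so *kosU* is not transcribed.
So KosU is not produced.
With no repressor bound, *orvY* is transcribed.
So OrvY is produced and active.
No repressor is bound and OrvY is active, so *kulJ* is transcribed.
So KulJ is produced and active.
No repressor is bound and DulQ and KulJ are active, so *orvA* is transcribed.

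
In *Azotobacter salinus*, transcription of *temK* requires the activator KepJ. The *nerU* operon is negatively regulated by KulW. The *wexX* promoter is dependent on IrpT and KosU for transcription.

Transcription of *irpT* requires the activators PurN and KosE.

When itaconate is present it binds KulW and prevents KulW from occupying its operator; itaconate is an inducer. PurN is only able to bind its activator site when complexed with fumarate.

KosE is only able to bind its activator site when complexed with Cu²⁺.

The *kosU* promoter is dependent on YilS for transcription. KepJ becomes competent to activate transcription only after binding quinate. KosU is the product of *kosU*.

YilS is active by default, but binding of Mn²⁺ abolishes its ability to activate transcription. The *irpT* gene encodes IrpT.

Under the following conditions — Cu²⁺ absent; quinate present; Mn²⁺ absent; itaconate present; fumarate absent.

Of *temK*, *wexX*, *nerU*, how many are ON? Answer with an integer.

Quinate is present, so KepJ is active.
No repressor is bound and KepJ is active, so *temK* is transcribed.
→ *temK* is ON.
Fumarate is absent, so PurN is inactive.
Cu²⁺ is absent, so KosE is inactive.
Required activator PurN is absent, so *irpT* is not transcribed.
So IrpT is not produced.
Mn²⁺ is absent, so YilS is active.
No repressor is bound and YilS is active, so *kosU* is transcribed.
So KosU is produced and active.
Required activator IrpT is absent, so *wexX* is not transcribed.
→ *wexX* is OFF.
Itaconate is present, so KulW is inactive.
With no repressor bound, *nerU* is transcribed.
→ *nerU* is ON.
2 of the 3 genes are transcribed.

2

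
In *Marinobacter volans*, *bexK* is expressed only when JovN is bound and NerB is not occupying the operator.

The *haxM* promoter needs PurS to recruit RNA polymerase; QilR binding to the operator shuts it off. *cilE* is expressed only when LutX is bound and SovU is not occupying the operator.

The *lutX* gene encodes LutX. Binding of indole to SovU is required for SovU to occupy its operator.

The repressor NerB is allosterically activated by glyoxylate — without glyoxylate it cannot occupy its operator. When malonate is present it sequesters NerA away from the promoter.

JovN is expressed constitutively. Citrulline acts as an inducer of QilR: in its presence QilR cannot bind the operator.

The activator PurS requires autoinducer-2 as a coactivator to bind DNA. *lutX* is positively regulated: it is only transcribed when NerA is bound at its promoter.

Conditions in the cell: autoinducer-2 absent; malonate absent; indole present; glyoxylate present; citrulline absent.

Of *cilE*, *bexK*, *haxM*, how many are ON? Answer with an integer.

0

Indole is present, so SovU is active.
Malonate is absent, so NerA is active.
No repressor is bound and NerA is active, so *lutX* is transcribed.
So LutX is produced and active.
With repressor SovU bound, *cilE* is not transcribed.
→ *cilE* is OFF.
JovN is produced constitutively and is active.
Glyoxylate is present, so NerB is active.
With repressor NerB bound, *bexK* is not transcribed.
→ *bexK* is OFF.
Citrulline is absent, so QilR is active.
Autoinducer-2 is absent, so PurS is inactive.
With repressor QilR bound, *haxM* is not transcribed.
→ *haxM* is OFF.
0 of the 3 genes are transcribed.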